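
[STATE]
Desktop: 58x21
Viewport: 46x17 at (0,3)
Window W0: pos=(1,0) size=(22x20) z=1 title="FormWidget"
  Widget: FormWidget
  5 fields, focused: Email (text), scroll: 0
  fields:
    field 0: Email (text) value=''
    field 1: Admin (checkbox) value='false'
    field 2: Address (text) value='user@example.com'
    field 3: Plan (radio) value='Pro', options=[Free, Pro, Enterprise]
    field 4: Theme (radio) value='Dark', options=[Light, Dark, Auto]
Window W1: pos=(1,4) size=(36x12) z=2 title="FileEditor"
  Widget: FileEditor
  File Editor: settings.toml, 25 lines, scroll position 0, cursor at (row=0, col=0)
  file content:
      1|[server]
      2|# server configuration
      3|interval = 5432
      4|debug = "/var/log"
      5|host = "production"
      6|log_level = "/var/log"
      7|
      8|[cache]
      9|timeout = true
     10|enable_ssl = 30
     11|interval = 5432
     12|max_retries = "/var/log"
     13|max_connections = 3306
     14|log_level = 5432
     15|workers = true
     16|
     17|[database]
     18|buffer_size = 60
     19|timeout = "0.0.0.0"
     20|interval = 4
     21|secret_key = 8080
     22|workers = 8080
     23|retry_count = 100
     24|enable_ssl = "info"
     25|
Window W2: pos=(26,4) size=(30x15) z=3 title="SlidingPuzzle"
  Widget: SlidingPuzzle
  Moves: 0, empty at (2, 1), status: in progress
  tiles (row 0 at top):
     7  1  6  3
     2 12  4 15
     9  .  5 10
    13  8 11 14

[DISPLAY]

 ┃> Email:      [    ]┃                       
 ┏━━━━━━━━━━━━━━━━━━━━━━━━┏━━━━━━━━━━━━━━━━━━━
 ┃ FileEditor             ┃ SlidingPuzzle     
 ┠────────────────────────┠───────────────────
 ┃█server]                ┃┌────┬────┬────┬───
 ┃# server configuration  ┃│  7 │  1 │  6 │  3
 ┃interval = 5432         ┃├────┼────┼────┼───
 ┃debug = "/var/log"      ┃│  2 │ 12 │  4 │ 15
 ┃host = "production"     ┃├────┼────┼────┼───
 ┃log_level = "/var/log"  ┃│  9 │    │  5 │ 10
 ┃                        ┃├────┼────┼────┼───
 ┃[cache]                 ┃│ 13 │  8 │ 11 │ 14
 ┗━━━━━━━━━━━━━━━━━━━━━━━━┃└────┴────┴────┴───
 ┃                    ┃   ┃Moves: 0           
 ┃                    ┃   ┃                   
 ┃                    ┃   ┗━━━━━━━━━━━━━━━━━━━
 ┗━━━━━━━━━━━━━━━━━━━━┛                       


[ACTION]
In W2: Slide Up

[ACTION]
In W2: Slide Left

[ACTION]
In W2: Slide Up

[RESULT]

 ┃> Email:      [    ]┃                       
 ┏━━━━━━━━━━━━━━━━━━━━━━━━┏━━━━━━━━━━━━━━━━━━━
 ┃ FileEditor             ┃ SlidingPuzzle     
 ┠────────────────────────┠───────────────────
 ┃█server]                ┃┌────┬────┬────┬───
 ┃# server configuration  ┃│  7 │  1 │  6 │  3
 ┃interval = 5432         ┃├────┼────┼────┼───
 ┃debug = "/var/log"      ┃│  2 │ 12 │  4 │ 15
 ┃host = "production"     ┃├────┼────┼────┼───
 ┃log_level = "/var/log"  ┃│  9 │  8 │  5 │ 10
 ┃                        ┃├────┼────┼────┼───
 ┃[cache]                 ┃│ 13 │ 11 │    │ 14
 ┗━━━━━━━━━━━━━━━━━━━━━━━━┃└────┴────┴────┴───
 ┃                    ┃   ┃Moves: 2           
 ┃                    ┃   ┃                   
 ┃                    ┃   ┗━━━━━━━━━━━━━━━━━━━
 ┗━━━━━━━━━━━━━━━━━━━━┛                       


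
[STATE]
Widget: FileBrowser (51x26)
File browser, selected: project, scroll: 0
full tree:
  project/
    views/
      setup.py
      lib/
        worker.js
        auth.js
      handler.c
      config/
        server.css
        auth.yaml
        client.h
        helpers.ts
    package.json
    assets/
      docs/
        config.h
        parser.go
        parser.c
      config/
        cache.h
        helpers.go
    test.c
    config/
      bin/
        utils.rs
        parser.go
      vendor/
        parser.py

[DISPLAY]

> [-] project/                                     
    [+] views/                                     
    package.json                                   
    [+] assets/                                    
    test.c                                         
    [+] config/                                    
                                                   
                                                   
                                                   
                                                   
                                                   
                                                   
                                                   
                                                   
                                                   
                                                   
                                                   
                                                   
                                                   
                                                   
                                                   
                                                   
                                                   
                                                   
                                                   
                                                   


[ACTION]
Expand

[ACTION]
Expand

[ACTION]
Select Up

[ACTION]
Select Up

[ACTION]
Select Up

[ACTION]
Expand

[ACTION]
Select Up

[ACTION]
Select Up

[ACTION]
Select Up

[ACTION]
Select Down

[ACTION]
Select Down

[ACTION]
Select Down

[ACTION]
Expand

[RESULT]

  [-] project/                                     
    [+] views/                                     
    package.json                                   
  > [-] assets/                                    
      [+] docs/                                    
      [+] config/                                  
    test.c                                         
    [+] config/                                    
                                                   
                                                   
                                                   
                                                   
                                                   
                                                   
                                                   
                                                   
                                                   
                                                   
                                                   
                                                   
                                                   
                                                   
                                                   
                                                   
                                                   
                                                   


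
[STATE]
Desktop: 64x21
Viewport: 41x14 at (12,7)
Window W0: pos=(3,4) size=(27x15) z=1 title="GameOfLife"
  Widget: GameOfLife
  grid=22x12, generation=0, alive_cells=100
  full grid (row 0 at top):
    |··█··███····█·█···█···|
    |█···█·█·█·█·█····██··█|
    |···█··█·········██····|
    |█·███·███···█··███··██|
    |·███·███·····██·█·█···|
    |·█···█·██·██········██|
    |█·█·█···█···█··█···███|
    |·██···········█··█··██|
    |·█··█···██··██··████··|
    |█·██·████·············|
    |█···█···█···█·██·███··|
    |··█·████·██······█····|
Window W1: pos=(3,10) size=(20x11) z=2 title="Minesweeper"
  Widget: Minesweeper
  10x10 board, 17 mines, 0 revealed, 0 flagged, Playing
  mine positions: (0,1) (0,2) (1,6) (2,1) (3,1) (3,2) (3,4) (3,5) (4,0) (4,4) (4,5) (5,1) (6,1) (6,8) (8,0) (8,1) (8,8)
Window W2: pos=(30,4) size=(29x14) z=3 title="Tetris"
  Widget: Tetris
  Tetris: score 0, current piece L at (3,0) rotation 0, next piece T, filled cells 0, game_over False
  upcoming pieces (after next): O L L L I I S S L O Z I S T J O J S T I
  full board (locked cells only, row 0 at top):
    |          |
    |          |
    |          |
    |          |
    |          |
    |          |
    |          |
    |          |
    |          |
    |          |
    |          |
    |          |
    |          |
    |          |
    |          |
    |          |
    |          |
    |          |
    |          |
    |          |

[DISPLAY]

                 ┃┃          │Next:      
█·█·█····██··█   ┃┃          │ ▒         
········██····   ┃┃          │▒▒▒        
━━━━━━━━━━┓·██   ┃┃          │           
eper      ┃···   ┃┃          │           
──────────┨·██   ┃┃          │           
■■        ┃███   ┃┃          │Score:     
■■        ┃·██   ┃┃          │0          
■■        ┃█··   ┃┃          │           
■■        ┃···   ┃┃          │           
■■        ┃█··   ┃┗━━━━━━━━━━━━━━━━━━━━━━
■■        ┃━━━━━━┛                       
■■        ┃                              
━━━━━━━━━━┛                              


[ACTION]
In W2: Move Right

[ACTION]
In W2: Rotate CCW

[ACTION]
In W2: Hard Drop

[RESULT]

                 ┃┃          │Next:      
█·█·█····██··█   ┃┃          │▓▓         
········██····   ┃┃          │▓▓         
━━━━━━━━━━┓·██   ┃┃          │           
eper      ┃···   ┃┃          │           
──────────┨·██   ┃┃          │           
■■        ┃███   ┃┃          │Score:     
■■        ┃·██   ┃┃    ▒▒    │0          
■■        ┃█··   ┃┃     ▒    │           
■■        ┃···   ┃┃     ▒    │           
■■        ┃█··   ┃┗━━━━━━━━━━━━━━━━━━━━━━
■■        ┃━━━━━━┛                       
■■        ┃                              
━━━━━━━━━━┛                              


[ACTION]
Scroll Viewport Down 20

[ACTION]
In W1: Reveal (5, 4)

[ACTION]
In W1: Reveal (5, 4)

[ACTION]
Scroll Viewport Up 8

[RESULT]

                                         
                                         
                                         
                                         
━━━━━━━━━━━━━━━━━┓┏━━━━━━━━━━━━━━━━━━━━━━
ife              ┃┃ Tetris               
─────────────────┨┠──────────────────────
                 ┃┃          │Next:      
█·█·█····██··█   ┃┃          │▓▓         
········██····   ┃┃          │▓▓         
━━━━━━━━━━┓·██   ┃┃          │           
eper      ┃···   ┃┃          │           
──────────┨·██   ┃┃          │           
■■        ┃███   ┃┃          │Score:     


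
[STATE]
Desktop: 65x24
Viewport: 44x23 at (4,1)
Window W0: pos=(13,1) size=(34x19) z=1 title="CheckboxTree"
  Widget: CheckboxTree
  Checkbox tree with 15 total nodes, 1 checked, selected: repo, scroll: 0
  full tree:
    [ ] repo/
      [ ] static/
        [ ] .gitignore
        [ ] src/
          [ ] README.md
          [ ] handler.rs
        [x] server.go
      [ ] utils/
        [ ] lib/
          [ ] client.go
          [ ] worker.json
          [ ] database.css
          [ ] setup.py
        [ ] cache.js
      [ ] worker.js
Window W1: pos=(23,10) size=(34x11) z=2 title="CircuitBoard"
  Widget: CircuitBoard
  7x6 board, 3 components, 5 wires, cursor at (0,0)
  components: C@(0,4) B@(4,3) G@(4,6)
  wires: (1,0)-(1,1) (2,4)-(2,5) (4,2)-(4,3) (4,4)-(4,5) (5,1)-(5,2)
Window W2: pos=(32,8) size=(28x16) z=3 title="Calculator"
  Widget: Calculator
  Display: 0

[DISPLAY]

         ┏━━━━━━━━━━━━━━━━━━━━━━━━━━━━━━━━┓ 
         ┃ CheckboxTree                   ┃ 
         ┠────────────────────────────────┨ 
         ┃>[-] repo/                      ┃ 
         ┃   [-] static/                  ┃ 
         ┃     [ ] .gitignore             ┃ 
         ┃     [ ] src/                   ┃ 
         ┃       [ ] README.┏━━━━━━━━━━━━━━━
         ┃       [ ] handler┃ Calculator    
         ┃     [x] ┏━━━━━━━━┠───────────────
         ┃   [ ] ut┃ Circuit┃               
         ┃     [ ] ┠────────┃┌───┬───┬───┬──
         ┃       [ ┃   0 1 2┃│ 7 │ 8 │ 9 │ ÷
         ┃       [ ┃0  [.]  ┃├───┼───┼───┼──
         ┃       [ ┃        ┃│ 4 │ 5 │ 6 │ ×
         ┃       [ ┃1   · ─ ┃├───┼───┼───┼──
         ┃     [ ] ┃        ┃│ 1 │ 2 │ 3 │ -
         ┃   [ ] wo┃2       ┃├───┼───┼───┼──
         ┗━━━━━━━━━┃        ┃│ 0 │ . │ = │ +
                   ┗━━━━━━━━┃├───┼───┼───┼──
                            ┃│ C │ MC│ MR│ M
                            ┃└───┴───┴───┴──
                            ┗━━━━━━━━━━━━━━━


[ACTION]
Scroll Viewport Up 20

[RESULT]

                                            
         ┏━━━━━━━━━━━━━━━━━━━━━━━━━━━━━━━━┓ 
         ┃ CheckboxTree                   ┃ 
         ┠────────────────────────────────┨ 
         ┃>[-] repo/                      ┃ 
         ┃   [-] static/                  ┃ 
         ┃     [ ] .gitignore             ┃ 
         ┃     [ ] src/                   ┃ 
         ┃       [ ] README.┏━━━━━━━━━━━━━━━
         ┃       [ ] handler┃ Calculator    
         ┃     [x] ┏━━━━━━━━┠───────────────
         ┃   [ ] ut┃ Circuit┃               
         ┃     [ ] ┠────────┃┌───┬───┬───┬──
         ┃       [ ┃   0 1 2┃│ 7 │ 8 │ 9 │ ÷
         ┃       [ ┃0  [.]  ┃├───┼───┼───┼──
         ┃       [ ┃        ┃│ 4 │ 5 │ 6 │ ×
         ┃       [ ┃1   · ─ ┃├───┼───┼───┼──
         ┃     [ ] ┃        ┃│ 1 │ 2 │ 3 │ -
         ┃   [ ] wo┃2       ┃├───┼───┼───┼──
         ┗━━━━━━━━━┃        ┃│ 0 │ . │ = │ +
                   ┗━━━━━━━━┃├───┼───┼───┼──
                            ┃│ C │ MC│ MR│ M
                            ┃└───┴───┴───┴──


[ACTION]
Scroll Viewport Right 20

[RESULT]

                                            
━━━━━━━━━━━━━━━━━━━━━━━━━┓                  
oxTree                   ┃                  
─────────────────────────┨                  
po/                      ┃                  
static/                  ┃                  
] .gitignore             ┃                  
] src/                   ┃                  
[ ] README.┏━━━━━━━━━━━━━━━━━━━━━━━━━━┓     
[ ] handler┃ Calculator               ┃     
] ┏━━━━━━━━┠──────────────────────────┨     
ut┃ Circuit┃                         0┃     
] ┠────────┃┌───┬───┬───┬───┐         ┃     
[ ┃   0 1 2┃│ 7 │ 8 │ 9 │ ÷ │         ┃     
[ ┃0  [.]  ┃├───┼───┼───┼───┤         ┃     
[ ┃        ┃│ 4 │ 5 │ 6 │ × │         ┃     
[ ┃1   · ─ ┃├───┼───┼───┼───┤         ┃     
] ┃        ┃│ 1 │ 2 │ 3 │ - │         ┃     
wo┃2       ┃├───┼───┼───┼───┤         ┃     
━━┃        ┃│ 0 │ . │ = │ + │         ┃     
  ┗━━━━━━━━┃├───┼───┼───┼───┤         ┃     
           ┃│ C │ MC│ MR│ M+│         ┃     
           ┃└───┴───┴───┴───┘         ┃     


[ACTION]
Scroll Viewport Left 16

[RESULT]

                                            
        ┏━━━━━━━━━━━━━━━━━━━━━━━━━━━━━━━━┓  
        ┃ CheckboxTree                   ┃  
        ┠────────────────────────────────┨  
        ┃>[-] repo/                      ┃  
        ┃   [-] static/                  ┃  
        ┃     [ ] .gitignore             ┃  
        ┃     [ ] src/                   ┃  
        ┃       [ ] README.┏━━━━━━━━━━━━━━━━
        ┃       [ ] handler┃ Calculator     
        ┃     [x] ┏━━━━━━━━┠────────────────
        ┃   [ ] ut┃ Circuit┃                
        ┃     [ ] ┠────────┃┌───┬───┬───┬───
        ┃       [ ┃   0 1 2┃│ 7 │ 8 │ 9 │ ÷ 
        ┃       [ ┃0  [.]  ┃├───┼───┼───┼───
        ┃       [ ┃        ┃│ 4 │ 5 │ 6 │ × 
        ┃       [ ┃1   · ─ ┃├───┼───┼───┼───
        ┃     [ ] ┃        ┃│ 1 │ 2 │ 3 │ - 
        ┃   [ ] wo┃2       ┃├───┼───┼───┼───
        ┗━━━━━━━━━┃        ┃│ 0 │ . │ = │ + 
                  ┗━━━━━━━━┃├───┼───┼───┼───
                           ┃│ C │ MC│ MR│ M+
                           ┃└───┴───┴───┴───


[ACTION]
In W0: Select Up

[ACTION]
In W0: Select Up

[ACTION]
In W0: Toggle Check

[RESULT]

                                            
        ┏━━━━━━━━━━━━━━━━━━━━━━━━━━━━━━━━┓  
        ┃ CheckboxTree                   ┃  
        ┠────────────────────────────────┨  
        ┃>[x] repo/                      ┃  
        ┃   [x] static/                  ┃  
        ┃     [x] .gitignore             ┃  
        ┃     [x] src/                   ┃  
        ┃       [x] README.┏━━━━━━━━━━━━━━━━
        ┃       [x] handler┃ Calculator     
        ┃     [x] ┏━━━━━━━━┠────────────────
        ┃   [x] ut┃ Circuit┃                
        ┃     [x] ┠────────┃┌───┬───┬───┬───
        ┃       [x┃   0 1 2┃│ 7 │ 8 │ 9 │ ÷ 
        ┃       [x┃0  [.]  ┃├───┼───┼───┼───
        ┃       [x┃        ┃│ 4 │ 5 │ 6 │ × 
        ┃       [x┃1   · ─ ┃├───┼───┼───┼───
        ┃     [x] ┃        ┃│ 1 │ 2 │ 3 │ - 
        ┃   [x] wo┃2       ┃├───┼───┼───┼───
        ┗━━━━━━━━━┃        ┃│ 0 │ . │ = │ + 
                  ┗━━━━━━━━┃├───┼───┼───┼───
                           ┃│ C │ MC│ MR│ M+
                           ┃└───┴───┴───┴───


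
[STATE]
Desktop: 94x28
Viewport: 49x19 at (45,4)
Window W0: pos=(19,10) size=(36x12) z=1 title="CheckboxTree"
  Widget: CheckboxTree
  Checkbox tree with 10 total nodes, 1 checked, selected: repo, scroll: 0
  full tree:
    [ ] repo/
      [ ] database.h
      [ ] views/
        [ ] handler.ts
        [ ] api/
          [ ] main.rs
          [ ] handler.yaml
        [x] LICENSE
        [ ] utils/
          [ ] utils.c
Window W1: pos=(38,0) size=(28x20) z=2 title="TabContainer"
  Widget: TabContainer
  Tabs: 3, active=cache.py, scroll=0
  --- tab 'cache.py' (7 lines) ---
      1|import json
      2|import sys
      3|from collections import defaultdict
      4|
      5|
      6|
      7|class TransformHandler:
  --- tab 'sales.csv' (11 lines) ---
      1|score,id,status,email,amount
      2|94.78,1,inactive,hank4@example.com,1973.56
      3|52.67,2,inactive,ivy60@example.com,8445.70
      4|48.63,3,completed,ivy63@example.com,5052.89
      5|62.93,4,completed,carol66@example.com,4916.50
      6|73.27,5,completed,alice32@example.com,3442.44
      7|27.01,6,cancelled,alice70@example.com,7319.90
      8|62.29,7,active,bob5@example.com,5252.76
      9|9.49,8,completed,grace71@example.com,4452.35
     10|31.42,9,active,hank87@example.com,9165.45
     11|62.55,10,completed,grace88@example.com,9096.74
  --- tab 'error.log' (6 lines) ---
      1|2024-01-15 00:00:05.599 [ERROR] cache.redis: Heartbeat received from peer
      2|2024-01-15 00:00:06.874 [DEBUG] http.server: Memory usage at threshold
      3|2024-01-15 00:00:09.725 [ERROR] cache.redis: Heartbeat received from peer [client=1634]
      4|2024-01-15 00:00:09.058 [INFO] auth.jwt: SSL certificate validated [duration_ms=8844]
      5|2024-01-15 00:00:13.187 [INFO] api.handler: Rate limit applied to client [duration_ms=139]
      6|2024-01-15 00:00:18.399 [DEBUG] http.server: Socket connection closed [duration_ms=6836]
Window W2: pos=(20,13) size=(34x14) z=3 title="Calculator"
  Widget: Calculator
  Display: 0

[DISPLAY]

────────────────────┃                            
 json               ┃                            
 sys                ┃                            
ollections import de┃                            
                    ┃                            
                    ┃                            
                    ┃                            
TransformHandler:   ┃                            
                    ┃                            
━━━━━━━━┓           ┃                            
        ┃           ┃                            
────────┨           ┃                            
       0┃           ┃                            
        ┃           ┃                            
        ┃           ┃                            
        ┃━━━━━━━━━━━┛                            
        ┃┃                                       
        ┃┛                                       
        ┃                                        


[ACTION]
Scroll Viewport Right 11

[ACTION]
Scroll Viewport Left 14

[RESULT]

       ┃──────────────────────────┃              
       ┃import json               ┃              
       ┃import sys                ┃              
       ┃from collections import de┃              
       ┃                          ┃              
       ┃                          ┃              
━━━━━━━┃                          ┃              
ee     ┃class TransformHandler:   ┃              
───────┃                          ┃              
━━━━━━━━━━━━━━━━━━━━━━┓           ┃              
r                     ┃           ┃              
──────────────────────┨           ┃              
                     0┃           ┃              
──┬───┐               ┃           ┃              
9 │ ÷ │               ┃           ┃              
──┼───┤               ┃━━━━━━━━━━━┛              
6 │ × │               ┃┃                         
──┼───┤               ┃┛                         
3 │ - │               ┃                          


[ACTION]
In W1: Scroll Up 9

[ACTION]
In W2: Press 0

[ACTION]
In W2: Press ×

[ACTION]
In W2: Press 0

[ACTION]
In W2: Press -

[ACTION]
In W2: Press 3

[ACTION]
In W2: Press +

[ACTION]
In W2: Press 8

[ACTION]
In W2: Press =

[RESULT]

       ┃──────────────────────────┃              
       ┃import json               ┃              
       ┃import sys                ┃              
       ┃from collections import de┃              
       ┃                          ┃              
       ┃                          ┃              
━━━━━━━┃                          ┃              
ee     ┃class TransformHandler:   ┃              
───────┃                          ┃              
━━━━━━━━━━━━━━━━━━━━━━┓           ┃              
r                     ┃           ┃              
──────────────────────┨           ┃              
                     5┃           ┃              
──┬───┐               ┃           ┃              
9 │ ÷ │               ┃           ┃              
──┼───┤               ┃━━━━━━━━━━━┛              
6 │ × │               ┃┃                         
──┼───┤               ┃┛                         
3 │ - │               ┃                          


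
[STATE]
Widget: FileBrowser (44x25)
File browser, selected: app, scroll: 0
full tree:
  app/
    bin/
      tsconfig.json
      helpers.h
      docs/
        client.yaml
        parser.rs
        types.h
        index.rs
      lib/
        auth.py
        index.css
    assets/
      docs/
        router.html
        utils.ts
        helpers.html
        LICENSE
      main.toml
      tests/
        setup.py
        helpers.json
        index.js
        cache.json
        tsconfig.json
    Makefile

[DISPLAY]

> [-] app/                                  
    [+] bin/                                
    [+] assets/                             
    Makefile                                
                                            
                                            
                                            
                                            
                                            
                                            
                                            
                                            
                                            
                                            
                                            
                                            
                                            
                                            
                                            
                                            
                                            
                                            
                                            
                                            
                                            


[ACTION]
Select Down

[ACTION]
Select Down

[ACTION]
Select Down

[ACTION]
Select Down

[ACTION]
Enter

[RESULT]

  [-] app/                                  
    [+] bin/                                
    [+] assets/                             
  > Makefile                                
                                            
                                            
                                            
                                            
                                            
                                            
                                            
                                            
                                            
                                            
                                            
                                            
                                            
                                            
                                            
                                            
                                            
                                            
                                            
                                            
                                            


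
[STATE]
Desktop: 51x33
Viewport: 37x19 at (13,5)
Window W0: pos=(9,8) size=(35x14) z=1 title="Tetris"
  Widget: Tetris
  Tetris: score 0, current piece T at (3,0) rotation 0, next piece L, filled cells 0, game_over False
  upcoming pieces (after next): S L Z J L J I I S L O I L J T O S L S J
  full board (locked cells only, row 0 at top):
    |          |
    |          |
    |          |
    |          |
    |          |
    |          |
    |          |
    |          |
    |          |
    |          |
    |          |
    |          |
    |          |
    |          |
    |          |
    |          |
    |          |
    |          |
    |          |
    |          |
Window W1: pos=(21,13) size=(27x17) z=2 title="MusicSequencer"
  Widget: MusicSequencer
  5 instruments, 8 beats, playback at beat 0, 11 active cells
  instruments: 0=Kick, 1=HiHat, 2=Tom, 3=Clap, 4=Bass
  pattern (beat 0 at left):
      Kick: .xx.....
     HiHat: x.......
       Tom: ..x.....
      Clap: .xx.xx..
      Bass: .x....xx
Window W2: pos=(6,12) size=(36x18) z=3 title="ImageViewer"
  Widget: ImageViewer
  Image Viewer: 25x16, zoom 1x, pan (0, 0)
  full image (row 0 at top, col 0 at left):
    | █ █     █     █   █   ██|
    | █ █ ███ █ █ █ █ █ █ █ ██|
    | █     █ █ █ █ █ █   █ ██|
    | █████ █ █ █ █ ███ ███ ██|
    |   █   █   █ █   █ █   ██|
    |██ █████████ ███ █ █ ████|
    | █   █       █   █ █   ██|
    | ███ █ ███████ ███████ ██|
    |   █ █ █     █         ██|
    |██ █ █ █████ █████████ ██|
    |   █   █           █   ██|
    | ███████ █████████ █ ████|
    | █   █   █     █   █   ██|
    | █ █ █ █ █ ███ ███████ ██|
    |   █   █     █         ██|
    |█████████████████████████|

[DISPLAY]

                                     
                                     
                                     
━━━━━━━━━━━━━━━━━━━━━━━━━━━━━━┓      
tris                          ┃      
──────────────────────────────┨      
       │Next:                 ┃      
━━━━━━━━━━━━━━━━━━━━━━━━━━━━┓ ┃      
Viewer                      ┃━━━━━┓  
────────────────────────────┨     ┃  
   █     █   █   ██         ┃─────┨  
██ █ █ █ █ █ █ █ ██         ┃     ┃  
 █ █ █ █ █ █   █ ██         ┃     ┃  
 █ █ █ █ ███ ███ ██         ┃     ┃  
 █   █ █   █ █   ██         ┃     ┃  
██████ ███ █ █ ████         ┃     ┃  
       █   █ █   ██         ┃     ┃  
 ███████ ███████ ██         ┃     ┃  
 █     █         ██         ┃     ┃  


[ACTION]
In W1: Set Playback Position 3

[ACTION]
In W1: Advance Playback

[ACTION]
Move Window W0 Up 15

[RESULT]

       │▒▒▒                   ┃      
       │                      ┃      
       │                      ┃      
       │                      ┃      
       │Score:                ┃      
       │0                     ┃      
       │                      ┃      
━━━━━━━━━━━━━━━━━━━━━━━━━━━━┓ ┃      
Viewer                      ┃━━━━━┓  
────────────────────────────┨     ┃  
   █     █   █   ██         ┃─────┨  
██ █ █ █ █ █ █ █ ██         ┃     ┃  
 █ █ █ █ █ █   █ ██         ┃     ┃  
 █ █ █ █ ███ ███ ██         ┃     ┃  
 █   █ █   █ █   ██         ┃     ┃  
██████ ███ █ █ ████         ┃     ┃  
       █   █ █   ██         ┃     ┃  
 ███████ ███████ ██         ┃     ┃  
 █     █         ██         ┃     ┃  


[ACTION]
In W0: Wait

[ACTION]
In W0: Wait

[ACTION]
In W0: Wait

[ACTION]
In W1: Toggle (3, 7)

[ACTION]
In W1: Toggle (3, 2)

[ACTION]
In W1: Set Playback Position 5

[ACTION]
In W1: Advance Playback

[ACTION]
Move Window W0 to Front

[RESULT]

       │▒▒▒                   ┃      
       │                      ┃      
       │                      ┃      
       │                      ┃      
       │Score:                ┃      
       │0                     ┃      
       │                      ┃      
       │                      ┃      
━━━━━━━━━━━━━━━━━━━━━━━━━━━━━━┛━━━┓  
────────────────────────────┨     ┃  
   █     █   █   ██         ┃─────┨  
██ █ █ █ █ █ █ █ ██         ┃     ┃  
 █ █ █ █ █ █   █ ██         ┃     ┃  
 █ █ █ █ ███ ███ ██         ┃     ┃  
 █   █ █   █ █   ██         ┃     ┃  
██████ ███ █ █ ████         ┃     ┃  
       █   █ █   ██         ┃     ┃  
 ███████ ███████ ██         ┃     ┃  
 █     █         ██         ┃     ┃  


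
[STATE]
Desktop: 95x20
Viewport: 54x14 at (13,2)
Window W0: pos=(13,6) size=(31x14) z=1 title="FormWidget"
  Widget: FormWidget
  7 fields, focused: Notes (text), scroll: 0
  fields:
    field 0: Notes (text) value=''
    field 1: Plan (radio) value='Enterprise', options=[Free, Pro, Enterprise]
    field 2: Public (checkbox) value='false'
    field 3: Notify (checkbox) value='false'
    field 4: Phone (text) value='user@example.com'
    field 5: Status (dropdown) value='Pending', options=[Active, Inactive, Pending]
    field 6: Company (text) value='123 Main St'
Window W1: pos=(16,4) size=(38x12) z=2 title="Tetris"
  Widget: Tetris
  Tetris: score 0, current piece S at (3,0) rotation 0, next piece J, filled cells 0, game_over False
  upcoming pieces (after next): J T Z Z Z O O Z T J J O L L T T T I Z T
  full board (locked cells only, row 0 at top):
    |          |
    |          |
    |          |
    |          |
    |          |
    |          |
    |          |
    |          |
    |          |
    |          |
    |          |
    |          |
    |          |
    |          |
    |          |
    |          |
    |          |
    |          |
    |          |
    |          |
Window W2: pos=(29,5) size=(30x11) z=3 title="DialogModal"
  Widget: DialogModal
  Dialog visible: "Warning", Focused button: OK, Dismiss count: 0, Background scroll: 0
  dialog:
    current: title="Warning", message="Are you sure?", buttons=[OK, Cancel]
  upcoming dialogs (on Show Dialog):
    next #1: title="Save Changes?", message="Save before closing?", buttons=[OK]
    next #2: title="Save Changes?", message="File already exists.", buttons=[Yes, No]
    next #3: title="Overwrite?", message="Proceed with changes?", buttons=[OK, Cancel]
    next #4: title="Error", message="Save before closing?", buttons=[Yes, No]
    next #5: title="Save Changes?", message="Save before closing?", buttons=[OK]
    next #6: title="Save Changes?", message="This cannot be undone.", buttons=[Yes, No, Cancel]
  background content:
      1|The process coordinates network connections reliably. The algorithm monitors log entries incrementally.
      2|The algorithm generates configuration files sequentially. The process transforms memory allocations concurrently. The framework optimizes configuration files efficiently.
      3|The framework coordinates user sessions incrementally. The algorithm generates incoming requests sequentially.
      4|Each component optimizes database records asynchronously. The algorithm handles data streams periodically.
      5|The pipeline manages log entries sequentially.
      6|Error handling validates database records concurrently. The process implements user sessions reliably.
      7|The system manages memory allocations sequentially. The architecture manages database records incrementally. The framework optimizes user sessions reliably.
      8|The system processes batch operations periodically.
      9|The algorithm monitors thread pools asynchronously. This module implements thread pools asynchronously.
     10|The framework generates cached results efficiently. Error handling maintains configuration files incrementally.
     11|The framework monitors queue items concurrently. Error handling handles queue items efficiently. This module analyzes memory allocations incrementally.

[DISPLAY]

                                                      
                                                      
   ┏━━━━━━━━━━━━━━━━━━━━━━━━━━━━━━━━━━━━┓             
   ┃ Tetris     ┏━━━━━━━━━━━━━━━━━━━━━━━━━━━━┓        
┏━━┠────────────┃ DialogModal                ┃        
┃ F┃          │N┠────────────────────────────┨        
┠──┃          │█┃The process coordinates netw┃        
┃> ┃          │█┃The a┌───────────────┐s conf┃        
┃  ┃          │ ┃The f│    Warning    │tes us┃        
┃  ┃          │ ┃Each │ Are you sure? │es dat┃        
┃  ┃          │ ┃The p│ [OK]  Cancel  │og ent┃        
┃  ┃          │S┃Error└───────────────┘es dat┃        
┃  ┃          │0┃The system manages memory al┃        
┃  ┗━━━━━━━━━━━━┗━━━━━━━━━━━━━━━━━━━━━━━━━━━━┛        


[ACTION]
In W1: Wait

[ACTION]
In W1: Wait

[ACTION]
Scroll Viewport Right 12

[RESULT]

                                                      
                                                      
━━━━━━━━━━━━━━━━━━━━━━━━━━━━┓                         
    ┏━━━━━━━━━━━━━━━━━━━━━━━━━━━━┓                    
────┃ DialogModal                ┃                    
  │N┠────────────────────────────┨                    
  │█┃The process coordinates netw┃                    
  │█┃The a┌───────────────┐s conf┃                    
  │ ┃The f│    Warning    │tes us┃                    
  │ ┃Each │ Are you sure? │es dat┃                    
  │ ┃The p│ [OK]  Cancel  │og ent┃                    
  │S┃Error└───────────────┘es dat┃                    
  │0┃The system manages memory al┃                    
━━━━┗━━━━━━━━━━━━━━━━━━━━━━━━━━━━┛                    
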